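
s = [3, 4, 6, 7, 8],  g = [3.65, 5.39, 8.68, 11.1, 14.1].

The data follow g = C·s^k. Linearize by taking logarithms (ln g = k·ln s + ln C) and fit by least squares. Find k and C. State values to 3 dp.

Taking logs, ln g = k·ln s + ln C, so regress ln g on ln s.
Σln s = 8.3020, Σ(ln s)² = 14.4498, Σln g = 10.1934, Σln s·ln g = 17.8160.
Normal system: [[14.4498, 8.3020]; [8.3020, 5]]·[k, ln C]ᵀ = [17.8160, 10.1934]ᵀ.
Solving (det = 3.3255): k = 1.33932, ln C = -0.18514, so C = exp(-0.18514) = 0.83099.

k = 1.339, C = 0.831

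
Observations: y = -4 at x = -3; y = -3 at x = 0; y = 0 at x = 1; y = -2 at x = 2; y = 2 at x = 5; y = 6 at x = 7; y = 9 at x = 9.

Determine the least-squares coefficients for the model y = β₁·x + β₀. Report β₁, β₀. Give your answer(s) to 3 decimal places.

β₁ = 1.104, β₀ = -2.168

Setting ∂/∂β₁ … = 0 gives: 169·β₁ + 21·β₀ = 141;  21·β₁ + 7·β₀ = 8.
det = 169·7 − 21² = 742.
β₁ = (141·7 − 21·8)/742 = 117/106; β₀ = (169·8 − 21·141)/742 = -1609/742.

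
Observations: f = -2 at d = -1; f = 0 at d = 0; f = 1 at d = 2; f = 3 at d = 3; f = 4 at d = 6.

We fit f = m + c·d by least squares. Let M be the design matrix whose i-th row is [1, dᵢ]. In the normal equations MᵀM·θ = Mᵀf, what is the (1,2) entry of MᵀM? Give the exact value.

Row 1 ↔ basis 1, column 2 ↔ basis d, so (MᵀM)_{1,2} = Σᵢ d = (1)·(-1) + (1)·(0) + (1)·(2) + (1)·(3) + (1)·(6) = 10.

10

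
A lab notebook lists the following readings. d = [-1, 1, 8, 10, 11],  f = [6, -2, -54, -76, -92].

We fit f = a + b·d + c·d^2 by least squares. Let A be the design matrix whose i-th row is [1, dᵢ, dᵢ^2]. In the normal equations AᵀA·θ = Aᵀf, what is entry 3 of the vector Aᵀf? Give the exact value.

-22184

Entry 3 ↔ basis d^2, so (Aᵀf)_{3} = Σᵢ (d^2)·fᵢ = (1)·(6) + (1)·(-2) + (64)·(-54) + (100)·(-76) + (121)·(-92) = -22184.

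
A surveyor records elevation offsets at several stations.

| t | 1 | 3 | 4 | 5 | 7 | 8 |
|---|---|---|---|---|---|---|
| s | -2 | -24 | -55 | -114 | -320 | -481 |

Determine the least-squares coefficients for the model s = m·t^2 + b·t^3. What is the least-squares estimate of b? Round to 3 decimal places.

b = -0.993

Sums needed: Σt^2·t^2 = 7460, Σt^2·t^3 = 53968, Σt^3·t^3 = 400244.
Moment sums: Σt^2·s = -50412, Σt^3·s = -374452.
Δ = 7460·400244 − 53968² = 73275216.
m = ((-50412)·400244 − 53968·(-374452))/73275216 = 1957813/4579701; b = (7460·(-374452) − 53968·(-50412))/73275216 = -4548569/4579701.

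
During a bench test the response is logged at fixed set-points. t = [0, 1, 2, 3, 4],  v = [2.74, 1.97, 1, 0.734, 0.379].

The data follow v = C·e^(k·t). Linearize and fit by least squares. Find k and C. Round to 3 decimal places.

Taking logs, ln v = k·t + ln C, so regress ln v on t.
AᵀA = [[30.0000, 10.0000]; [10.0000, 5]], rhs = [-4.1306, 0.4065]ᵀ  (here Σt = 10.0000, Σ(t)² = 30.0000, Σln v = 0.4065, Σt·ln v = -4.1306).
Slope k = (n·Σt·ln v − Σt·Σln v)/(n·Σ(t)² − (Σt)²) = (5·-4.1306 − 10.0000·0.4065)/50.0000 = -0.49436; ln C = (Σln v − k·Σt)/n = 1.07003, so C = exp(1.07003) = 2.91547.

k = -0.494, C = 2.915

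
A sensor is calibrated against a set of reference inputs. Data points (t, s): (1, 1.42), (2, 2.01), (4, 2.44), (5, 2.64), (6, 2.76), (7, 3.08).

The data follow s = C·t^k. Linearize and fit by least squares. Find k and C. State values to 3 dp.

k = 0.371, C = 1.466

Taking logs, ln s = k·ln t + ln C, so regress ln s on ln t.
AᵀA = [[11.9895, 7.4265]; [7.4265, 6]], rhs = [7.2910, 5.0517]ᵀ  (here Σln t = 7.4265, Σ(ln t)² = 11.9895, Σln s = 5.0517, Σln t·ln s = 7.2910).
Δ = 11.9895·6 − (7.4265)² = 16.7835; k = (7.2910·6 − 7.4265·5.0517)/16.7835 = 0.37113, ln C = (11.9895·5.0517 − 7.4265·7.2910)/16.7835 = 0.38259, so C = exp(0.38259) = 1.46608.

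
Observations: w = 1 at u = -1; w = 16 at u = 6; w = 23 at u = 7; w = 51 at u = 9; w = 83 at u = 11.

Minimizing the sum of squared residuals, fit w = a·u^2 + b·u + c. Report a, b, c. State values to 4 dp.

a = 0.9721, b = -2.8696, c = -2.8251

With design matrix X, XᵀX = [[24900, 2618, 288]; [2618, 288, 32]; [288, 32, 5]] and Xᵀw = [15878, 1628, 174]ᵀ.
Inverting the 3×3 Gram matrix, [a, b, c]ᵀ = [8522/8767, -327047/113971, -321982/113971]ᵀ.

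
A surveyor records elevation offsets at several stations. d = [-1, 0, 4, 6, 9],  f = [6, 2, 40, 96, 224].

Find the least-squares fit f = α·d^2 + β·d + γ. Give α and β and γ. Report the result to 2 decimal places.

α = 2.99, β = -2.21, γ = 1.29

With design matrix X, XᵀX = [[8114, 1008, 134]; [1008, 134, 18]; [134, 18, 5]] and Xᵀf = [22246, 2746, 368]ᵀ.
Inverting the 3×3 Gram matrix, [α, β, γ]ᵀ = [137453/45903, -33757/15301, 59296/45903]ᵀ.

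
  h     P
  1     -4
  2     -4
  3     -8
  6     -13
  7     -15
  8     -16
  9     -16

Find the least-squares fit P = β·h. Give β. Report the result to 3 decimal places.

β = -2.012

MᵀM·[β]ᵀ = MᵀP reads: 244·β = -491.
(Σh·h = 244, Σh·P = -491.)
β = (-491)/244 = -2.0123.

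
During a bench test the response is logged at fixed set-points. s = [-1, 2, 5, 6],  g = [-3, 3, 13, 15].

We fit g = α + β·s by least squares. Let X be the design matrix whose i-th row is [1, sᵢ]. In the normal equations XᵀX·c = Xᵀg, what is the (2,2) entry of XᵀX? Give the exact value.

Row 2 ↔ basis s, column 2 ↔ basis s, so (XᵀX)_{2,2} = Σᵢ (s)·(s) = (-1)·(-1) + (2)·(2) + (5)·(5) + (6)·(6) = 66.

66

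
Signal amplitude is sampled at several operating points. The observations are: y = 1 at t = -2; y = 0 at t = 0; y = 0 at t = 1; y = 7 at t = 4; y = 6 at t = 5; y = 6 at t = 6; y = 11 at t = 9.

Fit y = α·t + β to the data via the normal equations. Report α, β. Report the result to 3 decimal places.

Forming XᵀX = [[163, 23]; [23, 7]] and Xᵀy = [191, 31]ᵀ gives XᵀX·[α, β]ᵀ = Xᵀy.
Eliminating β: 7·(row 1) − 23·(row 2) gives 612·α = 7·191 − 23·31 = 624, so α = 52/51.
Then β = (31 − 23·(52/51))/7 = 55/51.

α = 1.020, β = 1.078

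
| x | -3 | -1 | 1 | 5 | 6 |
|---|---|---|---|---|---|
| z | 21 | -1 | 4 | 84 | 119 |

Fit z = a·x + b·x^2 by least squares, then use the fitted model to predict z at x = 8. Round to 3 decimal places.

ẑ = 205.954

Normal-equation sums: Σx·x = 72, Σx·x^2 = 314, Σx^2·x^2 = 2004.
And Σx·z = 1076, Σx^2·z = 6576.
Normal equations: [[72, 314]; [314, 2004]]·[a, b]ᵀ = [1076, 6576]ᵀ.
Determinant 72·2004 − 314² = 45692.
a = (1076·2004 − 314·6576)/45692 = 22860/11423; b = (72·6576 − 314·1076)/45692 = 33902/11423.
At x = 8: ẑ = (22860/11423)·(8) + (33902/11423)·(64) = 2352608/11423.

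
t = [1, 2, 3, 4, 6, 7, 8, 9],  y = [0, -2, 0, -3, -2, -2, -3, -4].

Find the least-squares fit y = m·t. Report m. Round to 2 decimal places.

With design matrix M, MᵀM = [[260]] and Mᵀy = [-102]ᵀ.
Hence m = -102 / 260 ≈ -0.392308.

m = -0.39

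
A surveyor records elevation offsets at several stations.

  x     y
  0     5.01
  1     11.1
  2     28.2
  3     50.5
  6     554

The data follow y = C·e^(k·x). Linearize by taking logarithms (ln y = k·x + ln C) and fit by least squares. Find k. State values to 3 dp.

k = 0.779

Let Y = ln y. Fitting Y = k·x + ln C by least squares:
Σx = 12.0000, Σ(x)² = 50.0000, Σln y = 17.5968, Σx·ln y = 58.7545.
Equations: 50.0000·k + 12.0000·ln C = 58.7545;  12.0000·k + 5·ln C = 17.5968.
Slope k = (n·Σx·ln y − Σx·Σln y)/(n·Σ(x)² − (Σx)²) = (5·58.7545 − 12.0000·17.5968)/106.0000 = 0.77934; ln C = (Σln y − k·Σx)/n = 1.64894.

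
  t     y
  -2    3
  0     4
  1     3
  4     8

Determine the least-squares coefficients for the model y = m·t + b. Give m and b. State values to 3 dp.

m = 0.827, b = 3.880

Compute the Gram sums: Σt·t = 21, Σt = 3, Σ1 = 4.
Right-hand side: Σt·y = 29, Σy = 18.
Normal equations: [[21, 3]; [3, 4]]·[m, b]ᵀ = [29, 18]ᵀ.
Eliminating b: 4·(row 1) − 3·(row 2) gives 75·m = 4·29 − 3·18 = 62, so m = 62/75.
Then b = (18 − 3·(62/75))/4 = 97/25.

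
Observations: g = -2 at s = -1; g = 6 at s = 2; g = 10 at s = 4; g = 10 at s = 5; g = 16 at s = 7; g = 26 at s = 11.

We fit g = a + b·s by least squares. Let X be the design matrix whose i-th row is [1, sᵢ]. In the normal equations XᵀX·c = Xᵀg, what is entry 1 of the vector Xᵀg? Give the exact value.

Entry 1 ↔ basis 1, so (Xᵀg)_{1} = Σᵢ gᵢ = (1)·(-2) + (1)·(6) + (1)·(10) + (1)·(10) + (1)·(16) + (1)·(26) = 66.

66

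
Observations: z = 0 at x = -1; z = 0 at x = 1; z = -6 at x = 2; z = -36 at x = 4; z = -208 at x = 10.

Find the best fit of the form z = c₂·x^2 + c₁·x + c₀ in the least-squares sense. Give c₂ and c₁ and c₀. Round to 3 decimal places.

Setting ∂/∂c₂ … = 0 gives: 10274·c₂ + 1072·c₁ + 122·c₀ = -21400;  1072·c₂ + 122·c₁ + 16·c₀ = -2236;  122·c₂ + 16·c₁ + 5·c₀ = -250.
(Σx^2·x^2 = 10274, Σx^2·x = 1072, Σx^2 = 122, Σx·x = 122, Σx = 16, Σ1 = 5, Σx^2·z = -21400, Σx·z = -2236, Σz = -250.)
Inverting the 3×3 Gram matrix, [c₂, c₁, c₀]ᵀ = [-6218/3099, -998/1033, 6350/3099]ᵀ.

c₂ = -2.006, c₁ = -0.966, c₀ = 2.049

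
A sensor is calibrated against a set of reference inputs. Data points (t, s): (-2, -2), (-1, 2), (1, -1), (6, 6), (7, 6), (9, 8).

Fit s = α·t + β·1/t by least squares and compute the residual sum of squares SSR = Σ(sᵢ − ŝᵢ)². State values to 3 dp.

Sums needed: Σt·t = 172, Σt·1/t = 6, Σ1/t·1/t = 18341/7938.
And Σt·s = 151, Σ1/t·s = 47/63.
Eliminating β: (18341/7938)·(row 1) − 6·(row 2) gives (1434442/3969)·α = (18341/7938)·151 − 6·(47/63) = 2733959/7938, so α = 2733959/2868884.
Then β = ((47/63) − 6·(2733959/2868884))/(18341/7938) = -1543311/717221.
Residuals: -839118/717221, 2298483/2868884, 570401/2868884, 459606/717221, -1042517/2868884, -968643/2868884; SSR = 7765807/2868884.

SSR = 2.707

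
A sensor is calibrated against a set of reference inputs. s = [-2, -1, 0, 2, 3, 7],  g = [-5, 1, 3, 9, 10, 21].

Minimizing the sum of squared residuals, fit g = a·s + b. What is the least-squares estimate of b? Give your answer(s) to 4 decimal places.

b = 2.4206

Normal-equation sums: Σs·s = 67, Σs = 9, Σ1 = 6.
For Aᵀg: Σs·g = 204, Σg = 39.
AᵀA·[a, b]ᵀ = Aᵀg becomes [[67, 9]; [9, 6]]·[a, b]ᵀ = [204, 39]ᵀ.
det = 67·6 − 9² = 321.
a = (204·6 − 9·39)/321 = 291/107; b = (67·39 − 9·204)/321 = 259/107.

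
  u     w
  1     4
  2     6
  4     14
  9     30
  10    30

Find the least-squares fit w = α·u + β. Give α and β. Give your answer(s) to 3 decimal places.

Forming AᵀA = [[202, 26]; [26, 5]] and Aᵀw = [642, 84]ᵀ gives AᵀA·[α, β]ᵀ = Aᵀw.
Determinant 202·5 − 26² = 334.
α = (642·5 − 26·84)/334 = 513/167; β = (202·84 − 26·642)/334 = 138/167.

α = 3.072, β = 0.826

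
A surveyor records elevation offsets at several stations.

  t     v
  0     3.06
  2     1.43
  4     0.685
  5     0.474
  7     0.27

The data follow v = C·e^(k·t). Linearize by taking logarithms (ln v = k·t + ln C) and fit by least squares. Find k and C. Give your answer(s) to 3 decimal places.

k = -0.351, C = 2.920

Linearized form: ln v = k·t + ln C. From the 5 transformed points,
Σt = 18.0000, Σ(t)² = 94.0000, Σln v = -0.9581, Σt·ln v = -13.6961.
Equations: 94.0000·k + 18.0000·ln C = -13.6961;  18.0000·k + 5·ln C = -0.9581.
Solving (det = 146.0000): k = -0.35092, ln C = 1.07168, so C = exp(1.07168) = 2.92028.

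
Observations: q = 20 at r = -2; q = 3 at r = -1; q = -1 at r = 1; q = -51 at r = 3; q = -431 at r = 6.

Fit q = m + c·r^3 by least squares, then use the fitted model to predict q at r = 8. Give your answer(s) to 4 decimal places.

The normal equations are: 5·m + 235·c = -460;  235·m + 47451·c = -94637.
(Σ1 = 5, Σr^3 = 235, Σr^3·r^3 = 47451, Σq = -460, Σr^3·q = -94637.)
Eliminating c: 47451·(row 1) − 235·(row 2) gives 182030·m = 47451·(-460) − 235·(-94637) = 412235, so m = 82447/36406.
Then c = ((-94637) − 235·(82447/36406))/47451 = -73017/36406.
At r = 8: q̂ = (82447/36406)·(1) + (-73017/36406)·(512) = -37302257/36406.

q̂ = -1024.6184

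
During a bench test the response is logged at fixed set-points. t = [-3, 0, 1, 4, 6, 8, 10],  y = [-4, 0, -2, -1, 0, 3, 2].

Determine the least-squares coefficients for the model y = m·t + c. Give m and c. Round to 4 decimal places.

m = 0.4437, c = -1.9338

From the data, Σt·t = 226, Σt = 26, Σ1 = 7.
Right-hand side: Σt·y = 50, Σy = -2.
Δ = 226·7 − 26² = 906.
m = (50·7 − 26·(-2))/906 = 67/151; c = (226·(-2) − 26·50)/906 = -292/151.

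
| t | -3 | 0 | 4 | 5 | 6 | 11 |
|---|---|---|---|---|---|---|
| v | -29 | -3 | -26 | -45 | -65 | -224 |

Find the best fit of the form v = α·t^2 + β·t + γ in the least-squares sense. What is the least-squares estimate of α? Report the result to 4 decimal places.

Forming MᵀM = [[16899, 1709, 207]; [1709, 207, 23]; [207, 23, 6]] and Mᵀv = [-31246, -3096, -392]ᵀ gives MᵀM·[α, β, γ]ᵀ = Mᵀv.
Row-reducing yields α = -1941803/964128, β = 677541/321376, γ = -172237/43824.

α = -2.0141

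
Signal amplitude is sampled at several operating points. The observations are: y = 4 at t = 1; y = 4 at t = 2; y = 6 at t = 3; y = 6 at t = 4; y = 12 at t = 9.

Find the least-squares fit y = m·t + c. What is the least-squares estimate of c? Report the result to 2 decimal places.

Compute the Gram sums: Σt·t = 111, Σt = 19, Σ1 = 5.
Moment sums: Σt·y = 162, Σy = 32.
So MᵀM·[m, c]ᵀ = Mᵀy: [[111, 19]; [19, 5]]·[m, c]ᵀ = [162, 32]ᵀ.
Eliminating c: 5·(row 1) − 19·(row 2) gives 194·m = 5·162 − 19·32 = 202, so m = 101/97.
Then c = (32 − 19·(101/97))/5 = 237/97.

c = 2.44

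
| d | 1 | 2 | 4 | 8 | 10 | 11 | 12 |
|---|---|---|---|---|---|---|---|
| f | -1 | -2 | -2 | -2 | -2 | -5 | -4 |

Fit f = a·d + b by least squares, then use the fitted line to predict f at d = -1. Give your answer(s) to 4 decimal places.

f̂ = -0.7139

AᵀA·[a, b]ᵀ = Aᵀf reads: 450·a + 48·b = -152;  48·a + 7·b = -18.
Determinant 450·7 − 48² = 846.
a = ((-152)·7 − 48·(-18))/846 = -100/423; b = (450·(-18) − 48·(-152))/846 = -134/141.
At d = -1: f̂ = (-100/423)·(-1) + (-134/141)·(1) = -302/423.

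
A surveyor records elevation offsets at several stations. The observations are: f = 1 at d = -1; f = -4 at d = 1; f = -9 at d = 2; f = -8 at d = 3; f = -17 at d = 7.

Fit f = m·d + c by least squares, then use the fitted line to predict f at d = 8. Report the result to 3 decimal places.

f̂ = -19.682

Sums needed: Σd·d = 64, Σd = 12, Σ1 = 5.
And Σd·f = -166, Σf = -37.
det = 64·5 − 12² = 176.
m = ((-166)·5 − 12·(-37))/176 = -193/88; c = (64·(-37) − 12·(-166))/176 = -47/22.
At d = 8: f̂ = (-193/88)·(8) + (-47/22)·(1) = -433/22.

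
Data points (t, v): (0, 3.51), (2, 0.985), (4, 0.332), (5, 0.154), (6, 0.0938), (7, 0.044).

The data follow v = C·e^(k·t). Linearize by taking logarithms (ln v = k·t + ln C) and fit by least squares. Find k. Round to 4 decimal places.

k = -0.6167

With ln vᵢ as the transformed response and tᵢ as the regressor:
Sums: Σt = 24.0000, Σ(t)² = 130.0000, Σln v = -7.2231, Σt·ln v = -49.8592.
Normal system: [[130.0000, 24.0000]; [24.0000, 6]]·[k, ln C]ᵀ = [-49.8592, -7.2231]ᵀ.
Solving (det = 204.0000): k = -0.61667, ln C = 1.26285.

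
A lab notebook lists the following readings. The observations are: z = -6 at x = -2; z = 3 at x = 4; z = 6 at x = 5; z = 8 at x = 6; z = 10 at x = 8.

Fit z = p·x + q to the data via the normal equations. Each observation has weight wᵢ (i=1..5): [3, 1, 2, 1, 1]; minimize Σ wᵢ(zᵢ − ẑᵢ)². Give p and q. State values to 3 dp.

p = 1.657, q = -2.683

Setting ∂/∂p … = 0 gives: 178·p + 22·q = 236;  22·p + 8·q = 15.
(Σwᵢ·x·x = 178, Σwᵢ·x = 22, Σwᵢ·1 = 8, Σwᵢ·x·z = 236, Σwᵢ·z = 15.)
Determinant 178·8 − 22² = 940.
p = (236·8 − 22·15)/940 = 779/470; q = (178·15 − 22·236)/940 = -1261/470.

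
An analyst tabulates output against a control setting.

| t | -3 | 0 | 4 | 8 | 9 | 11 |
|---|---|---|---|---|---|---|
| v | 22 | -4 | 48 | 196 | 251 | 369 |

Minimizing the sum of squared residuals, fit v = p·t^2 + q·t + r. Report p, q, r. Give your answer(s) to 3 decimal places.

p = 3.011, q = 0.854, r = -3.139

With design matrix M, MᵀM = [[25635, 2609, 291]; [2609, 291, 29]; [291, 29, 6]] and Mᵀv = [78490, 8012, 882]ᵀ.
Solving the 3×3 system (Gaussian elimination) gives p = 527123/175092, q = 249221/291820, r = -687103/218865.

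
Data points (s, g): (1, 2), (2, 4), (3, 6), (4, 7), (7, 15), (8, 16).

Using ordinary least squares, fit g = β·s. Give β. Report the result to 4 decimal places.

Sums needed: Σs·s = 143.
For Aᵀg: Σs·g = 289.
So AᵀA·[β]ᵀ = Aᵀg: [[143]]·[β]ᵀ = [289]ᵀ.
Hence β = 289 / 143 ≈ 2.02098.

β = 2.0210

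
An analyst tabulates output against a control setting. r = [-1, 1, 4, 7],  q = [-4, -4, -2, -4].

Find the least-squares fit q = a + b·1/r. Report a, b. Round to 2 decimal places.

a = -3.51, b = 0.15

The normal system XᵀX·[a, b]ᵀ = Xᵀq is [[4, 11/28]; [11/28, 1633/784]]·[a, b]ᵀ = [-14, -15/14]ᵀ.
Determinant 4·(1633/784) − (11/28)² = 6411/784.
a = ((-14)·(1633/784) − (11/28)·(-15/14))/(6411/784) = -22532/6411; b = (4·(-15/14) − (11/28)·(-14))/(6411/784) = 952/6411.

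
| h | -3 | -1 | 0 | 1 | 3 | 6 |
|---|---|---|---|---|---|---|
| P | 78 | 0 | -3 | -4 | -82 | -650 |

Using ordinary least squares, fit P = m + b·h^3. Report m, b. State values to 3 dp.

Compute the Gram sums: Σ1 = 6, Σh^3 = 216, Σh^3·h^3 = 48116.
For XᵀP: ΣP = -661, Σh^3·P = -144724.
det = 6·48116 − 216² = 242040.
m = ((-661)·48116 − 216·(-144724))/242040 = -136073/60510; b = (6·(-144724) − 216·(-661))/242040 = -30232/10085.

m = -2.249, b = -2.998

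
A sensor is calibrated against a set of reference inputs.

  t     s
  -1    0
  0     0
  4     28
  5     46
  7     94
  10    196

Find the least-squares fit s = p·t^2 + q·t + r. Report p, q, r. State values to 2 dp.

Compute the Gram sums: Σt^2·t^2 = 13283, Σt^2·t = 1531, Σt^2 = 191, Σt·t = 191, Σt = 25, Σ1 = 6.
Moment sums: Σt^2·s = 25804, Σt·s = 2960, Σs = 364.
Solving the 3×3 system (Gaussian elimination) gives p = 86695/42488, q = -27765/42488, r = -33249/21244.

p = 2.04, q = -0.65, r = -1.57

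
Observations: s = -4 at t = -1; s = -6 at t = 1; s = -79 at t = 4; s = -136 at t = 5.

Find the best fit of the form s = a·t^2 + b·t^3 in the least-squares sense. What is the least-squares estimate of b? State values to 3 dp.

The normal system MᵀM·[a, b]ᵀ = Mᵀs is [[883, 4149]; [4149, 19723]]·[a, b]ᵀ = [-4674, -22058]ᵀ.
Δ = 883·19723 − 4149² = 201208.
a = ((-4674)·19723 − 4149·(-22058))/201208 = -166665/50302; b = (883·(-22058) − 4149·(-4674))/201208 = -21197/50302.

b = -0.421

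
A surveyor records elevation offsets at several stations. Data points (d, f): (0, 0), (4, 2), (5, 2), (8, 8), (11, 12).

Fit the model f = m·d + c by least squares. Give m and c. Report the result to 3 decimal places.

m = 1.150, c = -1.642

The normal system XᵀX·[m, c]ᵀ = Xᵀf is [[226, 28]; [28, 5]]·[m, c]ᵀ = [214, 24]ᵀ.
Determinant 226·5 − 28² = 346.
m = (214·5 − 28·24)/346 = 199/173; c = (226·24 − 28·214)/346 = -284/173.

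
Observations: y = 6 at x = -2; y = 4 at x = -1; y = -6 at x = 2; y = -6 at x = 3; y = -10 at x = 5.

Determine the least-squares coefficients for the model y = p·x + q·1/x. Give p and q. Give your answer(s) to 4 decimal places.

p = -1.9242, q = -2.6523

Setting ∂/∂p … = 0 gives: 43·p + 5·q = -96;  5·p + (743/450)·q = -14.
(Σx·x = 43, Σx·1/x = 5, Σ1/x·1/x = 743/450, Σx·y = -96, Σ1/x·y = -14.)
Eliminating q: (743/450)·(row 1) − 5·(row 2) gives (20699/450)·p = (743/450)·(-96) − 5·(-14) = -6638/75, so p = -39828/20699.
Then q = ((-14) − 5·(-39828/20699))/(743/450) = -54900/20699.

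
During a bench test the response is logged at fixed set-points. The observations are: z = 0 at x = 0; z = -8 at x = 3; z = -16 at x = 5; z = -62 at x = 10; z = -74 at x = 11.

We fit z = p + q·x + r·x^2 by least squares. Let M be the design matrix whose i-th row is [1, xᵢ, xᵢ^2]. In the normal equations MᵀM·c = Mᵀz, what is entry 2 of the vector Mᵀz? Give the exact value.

Entry 2 ↔ basis x, so (Mᵀz)_{2} = Σᵢ (x)·zᵢ = (0)·(0) + (3)·(-8) + (5)·(-16) + (10)·(-62) + (11)·(-74) = -1538.

-1538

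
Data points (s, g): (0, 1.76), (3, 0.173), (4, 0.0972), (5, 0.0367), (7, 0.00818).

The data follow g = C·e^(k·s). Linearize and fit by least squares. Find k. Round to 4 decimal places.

k = -0.7670

With ln gᵢ as the transformed response and sᵢ as the regressor:
XᵀX = [[99.0000, 19.0000]; [19.0000, 5]], rhs = [-64.7547, -11.6312]ᵀ  (here Σs = 19.0000, Σ(s)² = 99.0000, Σln g = -11.6312, Σs·ln g = -64.7547).
Δ = 99.0000·5 − (19.0000)² = 134.0000; k = (-64.7547·5 − 19.0000·-11.6312)/134.0000 = -0.76702, ln C = (99.0000·-11.6312 − 19.0000·-64.7547)/134.0000 = 0.58845.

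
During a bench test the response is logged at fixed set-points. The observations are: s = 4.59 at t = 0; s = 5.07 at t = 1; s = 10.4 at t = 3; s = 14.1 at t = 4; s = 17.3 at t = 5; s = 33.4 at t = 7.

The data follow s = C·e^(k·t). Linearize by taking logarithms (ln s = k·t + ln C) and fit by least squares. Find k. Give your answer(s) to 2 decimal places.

Let Y = ln s. Fitting Y = k·t + ln C by least squares:
Σt = 20.0000, Σ(t)² = 100.0000, Σln s = 14.4945, Σt·ln s = 58.0469.
Normal system: [[100.0000, 20.0000]; [20.0000, 6]]·[k, ln C]ᵀ = [58.0469, 14.4945]ᵀ.
Δ = 100.0000·6 − (20.0000)² = 200.0000; k = (58.0469·6 − 20.0000·14.4945)/200.0000 = 0.29196, ln C = (100.0000·14.4945 − 20.0000·58.0469)/200.0000 = 1.44254.

k = 0.29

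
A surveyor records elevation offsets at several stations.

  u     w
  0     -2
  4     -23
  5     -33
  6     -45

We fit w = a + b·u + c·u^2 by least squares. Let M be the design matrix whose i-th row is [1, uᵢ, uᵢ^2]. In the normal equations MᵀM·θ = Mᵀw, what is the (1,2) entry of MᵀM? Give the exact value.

15

Row 1 ↔ basis 1, column 2 ↔ basis u, so (MᵀM)_{1,2} = Σᵢ u = (1)·(0) + (1)·(4) + (1)·(5) + (1)·(6) = 15.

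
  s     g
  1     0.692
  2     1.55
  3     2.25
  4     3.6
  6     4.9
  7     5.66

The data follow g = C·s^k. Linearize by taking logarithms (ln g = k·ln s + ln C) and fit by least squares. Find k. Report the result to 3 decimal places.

k = 1.089

Let Y = ln g. Fitting Y = k·ln s + ln C by least squares:
Σln s = 6.9157, Σ(ln s)² = 10.6062, Σln g = 5.4846, Σln s·ln g = 9.1910.
Equations: 10.6062·k + 6.9157·ln C = 9.1910;  6.9157·k + 6·ln C = 5.4846.
Slope k = (n·Σln s·ln g − Σln s·Σln g)/(n·Σ(ln s)² − (Σln s)²) = (6·9.1910 − 6.9157·5.4846)/15.8099 = 1.08895; ln C = (Σln g − k·Σln s)/n = -0.34105.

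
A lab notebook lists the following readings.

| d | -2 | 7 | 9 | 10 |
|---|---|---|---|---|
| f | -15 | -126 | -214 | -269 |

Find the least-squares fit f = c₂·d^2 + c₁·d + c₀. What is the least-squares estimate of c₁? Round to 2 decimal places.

Compute the Gram sums: Σd^2·d^2 = 18978, Σd^2·d = 2064, Σd^2 = 234, Σd·d = 234, Σd = 24, Σ1 = 4.
And Σd^2·f = -50468, Σd·f = -5468, Σf = -624.
Solving the 3×3 system (Gaussian elimination) gives c₂ = -3964/1347, c₁ = 16334/6735, c₀ = 3602/2245.

c₁ = 2.43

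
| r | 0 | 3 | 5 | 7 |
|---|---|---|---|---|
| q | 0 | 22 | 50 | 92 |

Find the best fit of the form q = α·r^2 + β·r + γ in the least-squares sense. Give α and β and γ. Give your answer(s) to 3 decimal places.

MᵀM·[α, β, γ]ᵀ = Mᵀq reads: 3107·α + 495·β + 83·γ = 5956;  495·α + 83·β + 15·γ = 960;  83·α + 15·β + 4·γ = 164.
Row-reducing yields α = 4899/3278, β = 8625/3278, γ = 200/1639.

α = 1.495, β = 2.631, γ = 0.122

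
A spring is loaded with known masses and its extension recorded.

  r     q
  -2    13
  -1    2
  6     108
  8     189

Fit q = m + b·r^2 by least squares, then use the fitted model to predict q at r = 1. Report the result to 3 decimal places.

Setting ∂/∂m … = 0 gives: 4·m + 105·b = 312;  105·m + 5409·b = 16038.
(Σ1 = 4, Σr^2 = 105, Σr^2·r^2 = 5409, Σq = 312, Σr^2·q = 16038.)
Δ = 4·5409 − 105² = 10611.
m = (312·5409 − 105·16038)/10611 = 134/393; b = (4·16038 − 105·312)/10611 = 3488/1179.
At r = 1: q̂ = (134/393)·(1) + (3488/1179)·(1) = 3890/1179.

q̂ = 3.299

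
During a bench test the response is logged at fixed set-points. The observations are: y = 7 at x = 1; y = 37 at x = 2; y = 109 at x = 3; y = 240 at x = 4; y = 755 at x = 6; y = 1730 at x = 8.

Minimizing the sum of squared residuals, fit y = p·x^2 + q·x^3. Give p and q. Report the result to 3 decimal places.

The normal equations are: 5746·p + 41844·q = 142876;  41844·p + 313690·q = 1067446.
(Σx^2·x^2 = 5746, Σx^2·x^3 = 41844, Σx^3·x^3 = 313690, Σx^2·y = 142876, Σx^3·y = 1067446.)
Determinant 5746·313690 − 41844² = 51542404.
p = (142876·313690 − 41844·1067446)/51542404 = 38140504/12885601; q = (5746·1067446 − 41844·142876)/51542404 = 38760343/12885601.

p = 2.960, q = 3.008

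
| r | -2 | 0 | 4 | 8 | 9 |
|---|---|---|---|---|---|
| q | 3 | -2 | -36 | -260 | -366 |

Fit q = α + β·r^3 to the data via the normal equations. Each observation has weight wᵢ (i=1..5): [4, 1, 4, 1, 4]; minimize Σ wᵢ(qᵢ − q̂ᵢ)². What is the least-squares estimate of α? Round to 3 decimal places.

α = -2.453

AᵀWA·[α, β]ᵀ = AᵀWq reads: 14·α + 3652·β = -1858;  3652·α + 2404548·β = -1209688.
(Σwᵢ·1 = 14, Σwᵢ·r^3 = 3652, Σwᵢ·r^3·r^3 = 2404548, Σwᵢ·q = -1858, Σwᵢ·r^3·q = -1209688.)
det = 14·2404548 − 3652² = 20326568.
α = ((-1858)·2404548 − 3652·(-1209688))/20326568 = -6233701/2540821; β = (14·(-1209688) − 3652·(-1858))/20326568 = -1268777/2540821.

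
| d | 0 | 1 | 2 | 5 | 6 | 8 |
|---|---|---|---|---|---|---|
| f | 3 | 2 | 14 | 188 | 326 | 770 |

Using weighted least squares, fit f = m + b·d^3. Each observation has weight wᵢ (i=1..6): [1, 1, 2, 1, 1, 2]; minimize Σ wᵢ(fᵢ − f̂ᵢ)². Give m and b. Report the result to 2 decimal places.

The normal system XᵀWX·[m, b]ᵀ = XᵀWf is [[8, 1382]; [1382, 586698]]·[m, b]ᵀ = [2087, 882622]ᵀ.
Determinant 8·586698 − 1382² = 2783660.
m = (2087·586698 − 1382·882622)/2783660 = 2327561/1391830; b = (8·882622 − 1382·2087)/2783660 = 2088371/1391830.

m = 1.67, b = 1.50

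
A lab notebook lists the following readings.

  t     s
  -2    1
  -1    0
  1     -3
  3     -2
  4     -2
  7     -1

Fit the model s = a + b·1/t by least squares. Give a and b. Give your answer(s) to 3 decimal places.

From the data, Σ1 = 6, Σ1/t = 19/84, Σ1/t·1/t = 17245/7056.
For Xᵀs: Σs = -7, Σ1/t·s = -101/21.
XᵀX·[a, b]ᵀ = Xᵀs becomes [[6, 19/84]; [19/84, 17245/7056]]·[a, b]ᵀ = [-7, -101/21]ᵀ.
Eliminating b: (17245/7056)·(row 1) − (19/84)·(row 2) gives (103109/7056)·a = (17245/7056)·(-7) − (19/84)·(-101/21) = -113039/7056, so a = -113039/103109.
Then b = ((-101/21) − (19/84)·(-113039/103109))/(17245/7056) = -192444/103109.

a = -1.096, b = -1.866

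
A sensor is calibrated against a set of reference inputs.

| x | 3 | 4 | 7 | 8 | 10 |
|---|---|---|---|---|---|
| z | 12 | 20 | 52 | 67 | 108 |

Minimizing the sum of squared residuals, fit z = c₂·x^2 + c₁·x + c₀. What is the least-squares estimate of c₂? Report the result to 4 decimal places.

c₂ = 1.2626

MᵀM·[c₂, c₁, c₀]ᵀ = Mᵀz reads: 16834·c₂ + 1946·c₁ + 238·c₀ = 18064;  1946·c₂ + 238·c₁ + 32·c₀ = 2096;  238·c₂ + 32·c₁ + 5·c₀ = 259.
(Σx^2·x^2 = 16834, Σx^2·x = 1946, Σx^2 = 238, Σx·x = 238, Σx = 32, Σ1 = 5, Σx^2·z = 18064, Σx·z = 2096, Σz = 259.)
Row-reducing yields c₂ = 2111/1672, c₁ = -4805/1672, c₀ = 8439/836.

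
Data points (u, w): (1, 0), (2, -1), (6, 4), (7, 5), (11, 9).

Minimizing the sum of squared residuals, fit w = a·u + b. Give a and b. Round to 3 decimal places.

Sums needed: Σu·u = 211, Σu = 27, Σ1 = 5.
For Mᵀw: Σu·w = 156, Σw = 17.
MᵀM·[a, b]ᵀ = Mᵀw becomes [[211, 27]; [27, 5]]·[a, b]ᵀ = [156, 17]ᵀ.
Δ = 211·5 − 27² = 326.
a = (156·5 − 27·17)/326 = 321/326; b = (211·17 − 27·156)/326 = -625/326.

a = 0.985, b = -1.917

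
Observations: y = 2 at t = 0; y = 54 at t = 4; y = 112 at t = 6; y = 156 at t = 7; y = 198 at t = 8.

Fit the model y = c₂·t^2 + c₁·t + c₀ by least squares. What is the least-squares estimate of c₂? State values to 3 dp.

c₂ = 2.940

AᵀA·[c₂, c₁, c₀]ᵀ = Aᵀy reads: 8049·c₂ + 1135·c₁ + 165·c₀ = 25212;  1135·c₂ + 165·c₁ + 25·c₀ = 3564;  165·c₂ + 25·c₁ + 5·c₀ = 522.
(Σt^2·t^2 = 8049, Σt^2·t = 1135, Σt^2 = 165, Σt·t = 165, Σt = 25, Σ1 = 5, Σt^2·y = 25212, Σt·y = 3564, Σy = 522.)
Inverting the 3×3 Gram matrix, [c₂, c₁, c₀]ᵀ = [1185/403, 69/65, 4146/2015]ᵀ.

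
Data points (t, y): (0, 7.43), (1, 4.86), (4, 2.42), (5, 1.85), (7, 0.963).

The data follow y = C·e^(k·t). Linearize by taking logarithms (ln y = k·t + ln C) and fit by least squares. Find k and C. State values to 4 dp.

k = -0.2781, C = 7.0658

Let Y = ln y. Fitting Y = k·t + ln C by least squares:
AᵀA = [[91.0000, 17.0000]; [17.0000, 5]], rhs = [7.9281, 5.0478]ᵀ  (here Σt = 17.0000, Σ(t)² = 91.0000, Σln y = 5.0478, Σt·ln y = 7.9281).
Solving (det = 166.0000): k = -0.27815, ln C = 1.95526, so C = exp(1.95526) = 7.06575.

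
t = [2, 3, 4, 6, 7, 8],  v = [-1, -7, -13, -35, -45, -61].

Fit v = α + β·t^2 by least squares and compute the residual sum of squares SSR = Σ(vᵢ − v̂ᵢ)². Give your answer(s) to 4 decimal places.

SSR = 5.0726

The normal system AᵀA·[α, β]ᵀ = Aᵀv is [[6, 178]; [178, 8146]]·[α, β]ᵀ = [-162, -7644]ᵀ.
Δ = 6·8146 − 178² = 17192.
α = ((-162)·8146 − 178·(-7644))/17192 = 10245/4298; β = (6·(-7644) − 178·(-162))/17192 = -4257/4298.
Residuals: 355/614, -1009/2149, 1993/4298, -7423/4298, 2469/2149, 25/4298; SSR = 10901/2149.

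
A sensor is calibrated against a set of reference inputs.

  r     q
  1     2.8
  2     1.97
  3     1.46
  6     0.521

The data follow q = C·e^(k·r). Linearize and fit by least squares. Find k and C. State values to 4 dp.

k = -0.3352, C = 3.9127

With ln qᵢ as the transformed response and rᵢ as the regressor:
Σr = 12.0000, Σ(r)² = 50.0000, Σln q = 1.4341, Σr·ln q = -0.3910.
Equations: 50.0000·k + 12.0000·ln C = -0.3910;  12.0000·k + 4·ln C = 1.4341.
Δ = 50.0000·4 − (12.0000)² = 56.0000; k = (-0.3910·4 − 12.0000·1.4341)/56.0000 = -0.33523, ln C = (50.0000·1.4341 − 12.0000·-0.3910)/56.0000 = 1.36423, so C = exp(1.36423) = 3.91269.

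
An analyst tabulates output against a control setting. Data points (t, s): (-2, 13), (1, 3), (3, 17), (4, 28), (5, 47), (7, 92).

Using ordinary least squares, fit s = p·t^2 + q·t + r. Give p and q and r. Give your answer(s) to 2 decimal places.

XᵀX·[p, q, r]ᵀ = Xᵀs reads: 3380·p + 552·q + 104·r = 6339;  552·p + 104·q + 18·r = 1019;  104·p + 18·q + 6·r = 200.
Inverting the 3×3 Gram matrix, [p, q, r]ᵀ = [12917/6380, -21343/15950, 3269/1450]ᵀ.

p = 2.02, q = -1.34, r = 2.25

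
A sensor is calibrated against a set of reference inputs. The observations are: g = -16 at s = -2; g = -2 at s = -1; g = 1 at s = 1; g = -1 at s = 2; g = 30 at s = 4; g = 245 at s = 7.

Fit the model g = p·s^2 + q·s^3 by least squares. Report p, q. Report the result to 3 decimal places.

Setting ∂/∂p … = 0 gives: 2691·p + 17831·q = 12416;  17831·p + 121875·q = 86078.
(Σs^2·s^2 = 2691, Σs^2·s^3 = 17831, Σs^3·s^3 = 121875, Σs^2·g = 12416, Σs^3·g = 86078.)
Determinant 2691·121875 − 17831² = 10021064.
p = (12416·121875 − 17831·86078)/10021064 = -10828409/5010532; q = (2691·86078 − 17831·12416)/10021064 = 5123101/5010532.

p = -2.161, q = 1.022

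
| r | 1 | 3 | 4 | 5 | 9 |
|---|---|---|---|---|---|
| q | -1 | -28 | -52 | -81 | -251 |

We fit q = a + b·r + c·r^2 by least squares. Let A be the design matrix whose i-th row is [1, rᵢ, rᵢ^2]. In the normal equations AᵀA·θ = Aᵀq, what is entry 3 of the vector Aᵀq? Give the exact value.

-23441

Entry 3 ↔ basis r^2, so (Aᵀq)_{3} = Σᵢ (r^2)·qᵢ = (1)·(-1) + (9)·(-28) + (16)·(-52) + (25)·(-81) + (81)·(-251) = -23441.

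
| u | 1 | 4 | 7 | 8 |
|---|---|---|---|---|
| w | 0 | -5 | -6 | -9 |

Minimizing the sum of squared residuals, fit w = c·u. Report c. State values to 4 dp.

From the data, Σu·u = 130.
Moment sums: Σu·w = -134.
AᵀA·[c]ᵀ = Aᵀw becomes [[130]]·[c]ᵀ = [-134]ᵀ.
Hence c = -134 / 130 ≈ -1.03077.

c = -1.0308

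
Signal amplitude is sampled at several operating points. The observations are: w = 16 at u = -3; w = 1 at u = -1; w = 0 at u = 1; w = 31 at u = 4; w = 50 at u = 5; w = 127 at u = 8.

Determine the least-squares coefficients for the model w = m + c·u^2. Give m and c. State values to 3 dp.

m = -1.402, c = 2.012

With design matrix X, XᵀX = [[6, 116]; [116, 5060]] and Xᵀw = [225, 10019]ᵀ.
Δ = 6·5060 − 116² = 16904.
m = (225·5060 − 116·10019)/16904 = -2963/2113; c = (6·10019 − 116·225)/16904 = 17007/8452.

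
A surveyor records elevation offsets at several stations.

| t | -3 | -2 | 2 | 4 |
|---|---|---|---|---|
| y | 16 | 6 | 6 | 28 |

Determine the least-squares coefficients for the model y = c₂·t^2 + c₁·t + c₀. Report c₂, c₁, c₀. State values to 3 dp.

Setting ∂/∂c₂ … = 0 gives: 369·c₂ + 37·c₁ + 33·c₀ = 640;  37·c₂ + 33·c₁ + 1·c₀ = 64;  33·c₂ + 1·c₁ + 4·c₀ = 56.
Solving the 3×3 system (Gaussian elimination) gives c₂ = 2196/1171, c₁ = -140/1171, c₀ = -1688/1171.

c₂ = 1.875, c₁ = -0.120, c₀ = -1.442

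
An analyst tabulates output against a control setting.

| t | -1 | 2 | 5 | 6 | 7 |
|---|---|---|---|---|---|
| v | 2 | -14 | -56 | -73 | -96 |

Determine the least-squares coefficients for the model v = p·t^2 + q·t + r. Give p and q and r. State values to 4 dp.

p = -1.3535, q = -4.1033, r = -0.6779

Compute the Gram sums: Σt^2·t^2 = 4339, Σt^2·t = 691, Σt^2 = 115, Σt·t = 115, Σt = 19, Σ1 = 5.
And Σt^2·v = -8786, Σt·v = -1420, Σv = -237.
Normal equations: [[4339, 691, 115]; [691, 115, 19]; [115, 19, 5]]·[p, q, r]ᵀ = [-8786, -1420, -237]ᵀ.
Solving the 3×3 system (Gaussian elimination) gives p = -13513/9984, q = -40967/9984, r = -141/208.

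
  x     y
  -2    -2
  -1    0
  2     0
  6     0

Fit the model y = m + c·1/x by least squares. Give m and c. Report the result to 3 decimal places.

With design matrix M, MᵀM = [[4, -5/6]; [-5/6, 55/36]] and Mᵀy = [-2, 1]ᵀ.
Determinant 4·(55/36) − (-5/6)² = 65/12.
m = ((-2)·(55/36) − (-5/6)·1)/(65/12) = -16/39; c = (4·1 − (-5/6)·(-2))/(65/12) = 28/65.

m = -0.410, c = 0.431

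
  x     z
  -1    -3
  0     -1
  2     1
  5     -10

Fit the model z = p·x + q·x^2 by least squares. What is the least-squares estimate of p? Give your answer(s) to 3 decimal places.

p = 2.167

AᵀA·[p, q]ᵀ = Aᵀz reads: 30·p + 132·q = -45;  132·p + 642·q = -249.
(Σx·x = 30, Σx·x^2 = 132, Σx^2·x^2 = 642, Σx·z = -45, Σx^2·z = -249.)
det = 30·642 − 132² = 1836.
p = ((-45)·642 − 132·(-249))/1836 = 13/6; q = (30·(-249) − 132·(-45))/1836 = -5/6.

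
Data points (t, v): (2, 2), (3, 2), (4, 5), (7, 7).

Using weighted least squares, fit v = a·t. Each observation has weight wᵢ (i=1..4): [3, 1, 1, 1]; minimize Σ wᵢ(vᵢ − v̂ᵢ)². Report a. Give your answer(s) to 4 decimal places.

Normal-equation sums: Σwᵢ·t·t = 86.
Right-hand side: Σwᵢ·t·v = 87.
AᵀWA·[a]ᵀ = AᵀWv becomes [[86]]·[a]ᵀ = [87]ᵀ.
Hence a = 87 / 86 ≈ 1.01163.

a = 1.0116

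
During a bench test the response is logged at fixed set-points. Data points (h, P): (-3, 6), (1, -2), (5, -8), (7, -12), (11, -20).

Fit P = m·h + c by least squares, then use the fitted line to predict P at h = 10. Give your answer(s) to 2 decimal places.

P̂ = -17.77

Sums needed: Σh·h = 205, Σh = 21, Σ1 = 5.
For MᵀP: Σh·P = -364, ΣP = -36.
Eliminating c: 5·(row 1) − 21·(row 2) gives 584·m = 5·(-364) − 21·(-36) = -1064, so m = -133/73.
Then c = ((-36) − 21·(-133/73))/5 = 33/73.
At h = 10: P̂ = (-133/73)·(10) + (33/73)·(1) = -1297/73.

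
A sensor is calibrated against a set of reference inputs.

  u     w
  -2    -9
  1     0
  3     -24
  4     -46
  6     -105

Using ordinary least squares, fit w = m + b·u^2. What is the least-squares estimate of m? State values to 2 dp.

The normal system XᵀX·[m, b]ᵀ = Xᵀw is [[5, 66]; [66, 1650]]·[m, b]ᵀ = [-184, -4768]ᵀ.
Eliminating b: 1650·(row 1) − 66·(row 2) gives 3894·m = 1650·(-184) − 66·(-4768) = 11088, so m = 168/59.
Then b = ((-4768) − 66·(168/59))/1650 = -5848/1947.

m = 2.85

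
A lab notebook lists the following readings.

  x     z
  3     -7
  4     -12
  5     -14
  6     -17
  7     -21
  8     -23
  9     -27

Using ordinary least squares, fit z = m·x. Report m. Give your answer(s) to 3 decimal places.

m = -2.911

Forming AᵀA = [[280]] and Aᵀz = [-815]ᵀ gives AᵀA·[m]ᵀ = Aᵀz.
Hence m = -815 / 280 ≈ -2.91071.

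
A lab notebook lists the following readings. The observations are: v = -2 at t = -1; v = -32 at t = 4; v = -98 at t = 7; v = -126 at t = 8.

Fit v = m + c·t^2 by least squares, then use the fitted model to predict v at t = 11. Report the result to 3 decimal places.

AᵀA·[m, c]ᵀ = Aᵀv reads: 4·m + 130·c = -258;  130·m + 6754·c = -13380.
Eliminating c: 6754·(row 1) − 130·(row 2) gives 10116·m = 6754·(-258) − 130·(-13380) = -3132, so m = -87/281.
Then c = ((-13380) − 130·(-87/281))/6754 = -555/281.
At t = 11: v̂ = (-87/281)·(1) + (-555/281)·(121) = -67242/281.

v̂ = -239.295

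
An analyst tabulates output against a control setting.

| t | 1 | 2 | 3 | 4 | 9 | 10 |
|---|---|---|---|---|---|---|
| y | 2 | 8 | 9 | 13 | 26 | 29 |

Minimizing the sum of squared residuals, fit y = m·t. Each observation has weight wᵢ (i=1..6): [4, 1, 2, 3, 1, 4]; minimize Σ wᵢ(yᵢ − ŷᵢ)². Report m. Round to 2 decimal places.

m = 2.93

AᵀWA·[m]ᵀ = AᵀWy reads: 555·m = 1628.
(Σwᵢ·t·t = 555, Σwᵢ·t·y = 1628.)
m = 1628/555 = 2.93333.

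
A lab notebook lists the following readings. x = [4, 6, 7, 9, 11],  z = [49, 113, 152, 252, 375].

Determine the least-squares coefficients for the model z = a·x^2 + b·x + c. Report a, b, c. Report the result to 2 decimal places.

Sums needed: Σx^2·x^2 = 25155, Σx^2·x = 2683, Σx^2 = 303, Σx·x = 303, Σx = 37, Σ1 = 5.
And Σx^2·z = 78087, Σx·z = 8331, Σz = 941.
Normal equations: [[25155, 2683, 303]; [2683, 303, 37]; [303, 37, 5]]·[a, b, c]ᵀ = [78087, 8331, 941]ᵀ.
Row-reducing yields a = 15230/5071, b = 7593/5071, c = -24764/5071.

a = 3.00, b = 1.50, c = -4.88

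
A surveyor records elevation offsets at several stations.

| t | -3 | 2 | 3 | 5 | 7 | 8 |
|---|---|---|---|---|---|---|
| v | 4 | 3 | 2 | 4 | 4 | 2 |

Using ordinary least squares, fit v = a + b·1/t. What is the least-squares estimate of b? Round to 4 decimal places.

With design matrix A, AᵀA = [[6, 271/280]; [271/280, 386849/705600]] and Aᵀv = [19, 1031/420]ᵀ.
Eliminating b: (386849/705600)·(row 1) − (271/280)·(row 2) gives (22135/9408)·a = (386849/705600)·19 − (271/280)·(1031/420) = 226949/28224, so a = 226949/66405.
Then b = ((1031/420) − (271/280)·(226949/66405))/(386849/705600) = -6888/4427.

b = -1.5559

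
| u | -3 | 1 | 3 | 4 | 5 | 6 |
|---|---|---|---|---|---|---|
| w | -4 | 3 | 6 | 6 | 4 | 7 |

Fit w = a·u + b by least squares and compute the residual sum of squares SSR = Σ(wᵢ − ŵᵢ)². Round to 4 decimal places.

The normal equations are: 96·a + 16·b = 119;  16·a + 6·b = 22.
Δ = 96·6 − 16² = 320.
a = (119·6 − 16·22)/320 = 181/160; b = (96·22 − 16·119)/320 = 13/20.
Residuals: -201/160, 39/32, 313/160, 33/40, -369/160, -7/16; SSR = 2093/160.

SSR = 13.0813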